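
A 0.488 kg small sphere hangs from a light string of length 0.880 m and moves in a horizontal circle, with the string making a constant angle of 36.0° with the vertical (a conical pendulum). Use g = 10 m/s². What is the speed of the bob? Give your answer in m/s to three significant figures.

1.94 m/s

The radius of the circle is r = L sinθ = 0.880 × sin 36.0° = 0.5173 m.
Horizontally T sinθ = mv²/r and vertically T cosθ = mg, so tanθ = v²/(rg).
v = √(r g tanθ) = √(0.5173 × 10.0 × 0.7265) = √3.758 = 1.939 m/s.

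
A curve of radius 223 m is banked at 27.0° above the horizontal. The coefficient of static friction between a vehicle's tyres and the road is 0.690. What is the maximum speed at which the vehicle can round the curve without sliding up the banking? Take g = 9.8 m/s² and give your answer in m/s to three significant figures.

At the maximum speed, friction acts down the slope at its limiting value f = μN. Radially (horizontal, toward centre): N sinθ + μN cosθ = mv²/r. Vertically: N cosθ − μN sinθ = mg.
Dividing: v² = r g (sinθ + μcosθ)/(cosθ − μsinθ).
sinθ + μcosθ = 0.4540 + 0.690×0.8910 = 1.069; cosθ − μsinθ = 0.8910 − 0.690×0.4540 = 0.5778.
v² = 223 × 9.8 × 1.069/0.5778 = 4043 m²/s², so v = 63.58 m/s.

63.6 m/s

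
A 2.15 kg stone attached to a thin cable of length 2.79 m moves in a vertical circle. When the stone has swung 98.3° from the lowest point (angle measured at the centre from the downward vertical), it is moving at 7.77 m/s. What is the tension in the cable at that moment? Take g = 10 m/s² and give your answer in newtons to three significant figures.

Take the radial direction toward the centre of the circle as positive. The component of the weight along the string toward the centre is −mg cos φ (φ measured from the bottom), so Newton's second law along the string gives T − mg cos φ = m v²/r.
cos 98.3° = -0.1444, so T = m(v²/r + g cos φ) = 2.15 × ((7.77)²/2.79 + 10.0 × -0.1444) = 2.15 × (21.64 + (-1.444)) = 2.15 × 20.20 = 43.42 N.

43.4 N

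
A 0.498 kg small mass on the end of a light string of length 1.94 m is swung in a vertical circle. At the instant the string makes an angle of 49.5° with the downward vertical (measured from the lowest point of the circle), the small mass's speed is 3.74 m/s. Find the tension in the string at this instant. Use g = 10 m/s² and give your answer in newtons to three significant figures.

6.82 N

Take the radial direction toward the centre of the circle as positive. The component of the weight along the string toward the centre is −mg cos φ (φ measured from the bottom), so Newton's second law along the string gives T − mg cos φ = m v²/r.
cos 49.5° = 0.6494, so T = m(v²/r + g cos φ) = 0.498 × ((3.74)²/1.94 + 10.0 × 0.6494) = 0.498 × (7.210 + (6.494)) = 0.498 × 13.70 = 6.825 N.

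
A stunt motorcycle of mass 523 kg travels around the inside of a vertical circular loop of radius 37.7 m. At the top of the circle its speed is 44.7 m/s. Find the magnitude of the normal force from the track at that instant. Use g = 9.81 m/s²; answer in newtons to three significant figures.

22600 N

At the top, both N and the weight mg point inward (toward the centre), so N + mg = mv²/r.
N = m(v²/r − g) = 523 × ((44.7)²/37.7 − 9.81) = 523 × (53.00 − 9.81) = 523 × 43.19 = 22590 N.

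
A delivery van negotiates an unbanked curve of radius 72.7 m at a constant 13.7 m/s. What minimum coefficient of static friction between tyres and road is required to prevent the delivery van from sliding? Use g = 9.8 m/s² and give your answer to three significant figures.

Friction provides the centripetal force: μ_s m g = m v²/r, so μ_s = v²/(g r) = (13.70)²/(9.8 × 72.7) = 187.7/712.5 = 0.2634.

0.263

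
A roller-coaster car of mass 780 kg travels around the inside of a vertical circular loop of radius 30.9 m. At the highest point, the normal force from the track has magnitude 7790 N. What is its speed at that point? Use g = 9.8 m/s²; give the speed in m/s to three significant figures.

At the top, N + mg = mv²/r, so v = √(r(N/m + g)) = √(30.9 × (7790/780 + 9.8)) = √(30.9 × 19.79) = √611.4 = 24.73 m/s.

24.7 m/s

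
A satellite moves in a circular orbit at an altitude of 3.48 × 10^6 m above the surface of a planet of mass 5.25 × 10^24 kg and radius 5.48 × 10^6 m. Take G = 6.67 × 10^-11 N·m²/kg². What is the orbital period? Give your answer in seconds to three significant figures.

r = R + h = 5.48 × 10^6 + 3.48 × 10^6 = 8.960 × 10^6 m. Gravity provides the centripetal force: G M m / r² = m v² / r ⇒ v = √(GM/r) = 6252 m/s.
T = 2πr/v = 2π × 8.960 × 10^6 / 6252 = 9005 s.

9010 s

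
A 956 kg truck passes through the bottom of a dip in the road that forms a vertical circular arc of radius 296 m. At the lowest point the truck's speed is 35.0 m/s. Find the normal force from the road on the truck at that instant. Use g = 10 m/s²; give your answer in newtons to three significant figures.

At the lowest point, N points up (toward the centre) and the weight mg points down (away from the centre), so the net inward force is N − mg = mv²/r.
N = m(v²/r + g) = 956 × ((35.0)²/296 + 10.0) = 956 × (4.139 + 10.0) = 956 × 14.14 = 13520 N.

13500 N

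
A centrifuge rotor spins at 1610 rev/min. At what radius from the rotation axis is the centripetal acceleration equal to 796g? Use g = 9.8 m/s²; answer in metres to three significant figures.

ω = 1610 rev/min × 2π/60 = 168.6 rad/s.
a_c = ω²r = 796g ⇒ r = 796 × 9.8 / (168.6)² = 7801/28430 = 0.2744 m.

0.274 m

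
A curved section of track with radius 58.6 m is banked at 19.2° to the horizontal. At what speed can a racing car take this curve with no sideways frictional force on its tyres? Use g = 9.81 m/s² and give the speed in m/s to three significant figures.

On a frictionless banked curve, N sinθ = mv²/r and N cosθ = mg, so tanθ = v²/(rg).
v = √(r g tanθ) = √(58.6 × 9.81 × tan 19.2°) = √(58.6 × 9.81 × 0.3482) = √200.2 = 14.15 m/s.

14.1 m/s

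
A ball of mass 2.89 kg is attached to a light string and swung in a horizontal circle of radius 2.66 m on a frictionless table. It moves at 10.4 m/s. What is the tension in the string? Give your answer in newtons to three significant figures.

118 N

The tension is the only horizontal force, so it supplies the full centripetal force: T = m v²/r = 2.89 × (10.40)²/2.66 = 2.89 × 108.2/2.66 = 117.5 N.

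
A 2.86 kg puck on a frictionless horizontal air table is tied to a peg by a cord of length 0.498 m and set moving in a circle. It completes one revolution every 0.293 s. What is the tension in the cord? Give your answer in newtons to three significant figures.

v = 2πr/T = 2π × 0.498/0.293 = 10.68 m/s.
The tension is the only horizontal force, so it supplies the full centripetal force: T = m v²/r = 2.86 × (10.68)²/0.498 = 2.86 × 114.0/0.498 = 655.0 N.

655 N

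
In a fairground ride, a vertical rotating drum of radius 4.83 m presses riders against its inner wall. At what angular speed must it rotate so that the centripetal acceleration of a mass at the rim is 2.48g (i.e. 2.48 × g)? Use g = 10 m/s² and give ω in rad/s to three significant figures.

Centripetal acceleration a_c = ω²r. Setting ω²r = 2.48g:
ω = √(2.48g / r) = √(2.48 × 10.0 / 4.83) = √5.135 = 2.266 rad/s.

2.27 rad/s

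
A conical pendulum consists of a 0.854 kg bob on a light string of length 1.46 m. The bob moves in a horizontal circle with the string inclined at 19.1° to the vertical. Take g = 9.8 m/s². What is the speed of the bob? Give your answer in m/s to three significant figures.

1.27 m/s

The radius of the circle is r = L sinθ = 1.46 × sin 19.1° = 0.4777 m.
Horizontally T sinθ = mv²/r and vertically T cosθ = mg, so tanθ = v²/(rg).
v = √(r g tanθ) = √(0.4777 × 9.8 × 0.3463) = √1.621 = 1.273 m/s.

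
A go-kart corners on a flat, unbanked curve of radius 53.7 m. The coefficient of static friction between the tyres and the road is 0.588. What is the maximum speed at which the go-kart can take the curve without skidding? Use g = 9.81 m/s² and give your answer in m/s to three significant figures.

17.6 m/s

On a flat curve, static friction is the only horizontal force, so it must supply the full centripetal force: μ_s m g = m v²/r.
Mass cancels: v_max = √(μ_s g r) = √(0.588 × 9.81 × 53.7) = √309.8 = 17.60 m/s.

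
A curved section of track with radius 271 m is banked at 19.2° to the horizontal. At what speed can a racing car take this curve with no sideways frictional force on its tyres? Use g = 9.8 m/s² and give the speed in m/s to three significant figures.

On a frictionless banked curve, N sinθ = mv²/r and N cosθ = mg, so tanθ = v²/(rg).
v = √(r g tanθ) = √(271 × 9.8 × tan 19.2°) = √(271 × 9.8 × 0.3482) = √924.8 = 30.41 m/s.

30.4 m/s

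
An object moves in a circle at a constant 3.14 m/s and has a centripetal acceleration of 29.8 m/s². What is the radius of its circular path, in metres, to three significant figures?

a_c = v²/r ⇒ r = v²/a_c = (3.14)²/29.8 = 9.860/29.8 = 0.3309 m.

0.331 m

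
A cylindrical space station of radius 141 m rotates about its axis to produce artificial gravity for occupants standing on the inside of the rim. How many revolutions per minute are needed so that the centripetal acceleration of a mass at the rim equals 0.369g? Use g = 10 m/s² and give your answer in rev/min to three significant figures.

Require ω²r = 0.369g, so ω = √(0.369 × 10.0/141) = 0.1618 rad/s.
In rev/min: ω × 60/(2π) = 0.1618 × 60/(2π) = 1.545 rev/min.

1.54 rev/min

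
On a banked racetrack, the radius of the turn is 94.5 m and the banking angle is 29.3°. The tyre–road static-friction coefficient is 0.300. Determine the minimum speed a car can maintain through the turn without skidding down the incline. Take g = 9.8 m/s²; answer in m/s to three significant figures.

14.4 m/s

At the minimum speed, friction acts up the slope at its limiting value f = μN. Radially (horizontal, toward centre): N sinθ − μN cosθ = mv²/r. Vertically: N cosθ + μN sinθ = mg.
Dividing: v² = r g (sinθ − μcosθ)/(cosθ + μsinθ).
sinθ − μcosθ = 0.4894 − 0.300×0.8721 = 0.2278; cosθ + μsinθ = 0.8721 + 0.300×0.4894 = 1.019.
v² = 94.5 × 9.8 × 0.2278/1.019 = 207.0 m²/s², so v = 14.39 m/s.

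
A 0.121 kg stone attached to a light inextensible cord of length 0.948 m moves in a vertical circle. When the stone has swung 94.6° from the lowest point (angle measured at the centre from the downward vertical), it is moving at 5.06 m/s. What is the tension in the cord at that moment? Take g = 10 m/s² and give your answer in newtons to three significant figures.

Take the radial direction toward the centre of the circle as positive. The component of the weight along the string toward the centre is −mg cos φ (φ measured from the bottom), so Newton's second law along the string gives T − mg cos φ = m v²/r.
cos 94.6° = -0.08020, so T = m(v²/r + g cos φ) = 0.121 × ((5.06)²/0.948 + 10.0 × -0.08020) = 0.121 × (27.01 + (-0.8020)) = 0.121 × 26.21 = 3.171 N.

3.17 N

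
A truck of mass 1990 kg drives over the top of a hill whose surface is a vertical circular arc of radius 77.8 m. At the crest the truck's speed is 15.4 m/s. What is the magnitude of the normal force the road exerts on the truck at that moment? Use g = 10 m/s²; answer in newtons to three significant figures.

At the crest the centripetal acceleration points downward (toward the centre of the arc), so mg − N = mv²/r.
N = m(g − v²/r) = 1990 × (10.0 − (15.4)²/77.8) = 1990 × (10.0 − 3.048) = 1990 × 6.952 = 13830 N.

13800 N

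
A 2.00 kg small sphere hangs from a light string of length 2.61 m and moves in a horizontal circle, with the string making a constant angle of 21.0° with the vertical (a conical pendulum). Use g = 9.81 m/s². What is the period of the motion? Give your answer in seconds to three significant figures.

r = L sinθ = 0.9353 m. From T sinθ = mω²r and T cosθ = mg: tanθ = ω²r/g, so ω² = g tanθ / r = g/(L cosθ).
ω = √(g/(L cosθ)) = √(9.81/(2.61 × 0.9336)) = √4.026 = 2.006 rad/s.
Period = 2π/ω = 3.131 s.

3.13 s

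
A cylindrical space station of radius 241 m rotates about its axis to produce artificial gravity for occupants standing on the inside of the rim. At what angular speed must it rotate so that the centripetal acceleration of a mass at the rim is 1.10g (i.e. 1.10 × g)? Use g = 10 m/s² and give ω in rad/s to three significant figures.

Centripetal acceleration a_c = ω²r. Setting ω²r = 1.10g:
ω = √(1.10g / r) = √(1.10 × 10.0 / 241) = √0.04564 = 0.2136 rad/s.

0.214 rad/s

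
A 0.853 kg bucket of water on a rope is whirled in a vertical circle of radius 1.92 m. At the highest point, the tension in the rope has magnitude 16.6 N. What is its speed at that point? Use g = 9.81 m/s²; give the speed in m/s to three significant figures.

7.50 m/s

At the top, T + mg = mv²/r, so v = √(r(T/m + g)) = √(1.92 × (16.6/0.853 + 9.81)) = √(1.92 × 29.27) = √56.20 = 7.497 m/s.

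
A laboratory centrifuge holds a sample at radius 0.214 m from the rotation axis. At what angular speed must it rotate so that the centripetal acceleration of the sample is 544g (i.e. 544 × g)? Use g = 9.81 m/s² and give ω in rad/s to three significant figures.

158 rad/s

Centripetal acceleration a_c = ω²r. Setting ω²r = 544g:
ω = √(544g / r) = √(544 × 9.81 / 0.214) = √24940 = 157.9 rad/s.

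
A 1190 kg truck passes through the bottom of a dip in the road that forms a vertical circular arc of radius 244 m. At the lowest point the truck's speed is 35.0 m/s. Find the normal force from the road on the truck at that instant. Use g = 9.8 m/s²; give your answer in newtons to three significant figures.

17600 N

At the lowest point, N points up (toward the centre) and the weight mg points down (away from the centre), so the net inward force is N − mg = mv²/r.
N = m(v²/r + g) = 1190 × ((35.0)²/244 + 9.8) = 1190 × (5.020 + 9.8) = 1190 × 14.82 = 17640 N.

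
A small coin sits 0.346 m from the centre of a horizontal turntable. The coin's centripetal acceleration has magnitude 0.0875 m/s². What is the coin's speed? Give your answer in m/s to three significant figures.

0.174 m/s

a_c = v²/r ⇒ v = √(a_c · r) = √(0.0875 × 0.346) = √0.03027 = 0.1740 m/s.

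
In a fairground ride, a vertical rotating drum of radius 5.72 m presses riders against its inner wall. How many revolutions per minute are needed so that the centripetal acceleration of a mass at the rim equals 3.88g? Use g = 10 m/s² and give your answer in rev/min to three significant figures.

Require ω²r = 3.88g, so ω = √(3.88 × 10.0/5.72) = 2.604 rad/s.
In rev/min: ω × 60/(2π) = 2.604 × 60/(2π) = 24.87 rev/min.

24.9 rev/min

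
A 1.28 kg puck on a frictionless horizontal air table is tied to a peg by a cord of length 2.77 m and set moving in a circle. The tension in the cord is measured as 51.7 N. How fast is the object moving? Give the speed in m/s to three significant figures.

T = m v²/r ⇒ v = √(T r / m) = √(51.7 × 2.77 / 1.28) = √111.9 = 10.58 m/s.

10.6 m/s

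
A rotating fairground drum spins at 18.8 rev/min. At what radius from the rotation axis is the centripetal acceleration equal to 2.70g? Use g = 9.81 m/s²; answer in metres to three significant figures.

ω = 18.8 rev/min × 2π/60 = 1.969 rad/s.
a_c = ω²r = 2.70g ⇒ r = 2.70 × 9.81 / (1.969)² = 26.49/3.876 = 6.834 m.

6.83 m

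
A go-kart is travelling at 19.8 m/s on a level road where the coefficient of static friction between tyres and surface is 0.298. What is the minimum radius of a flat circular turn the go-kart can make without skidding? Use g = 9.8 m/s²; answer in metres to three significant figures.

134 m

At the limit, μ_s m g = m v²/r, so r_min = v²/(μ_s g) = (19.8)²/(0.298 × 9.8) = 392.0/2.920 = 134.2 m.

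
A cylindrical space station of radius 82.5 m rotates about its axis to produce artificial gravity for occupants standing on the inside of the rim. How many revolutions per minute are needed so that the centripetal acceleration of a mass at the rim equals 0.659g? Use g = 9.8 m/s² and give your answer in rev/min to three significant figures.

2.67 rev/min

Require ω²r = 0.659g, so ω = √(0.659 × 9.8/82.5) = 0.2798 rad/s.
In rev/min: ω × 60/(2π) = 0.2798 × 60/(2π) = 2.672 rev/min.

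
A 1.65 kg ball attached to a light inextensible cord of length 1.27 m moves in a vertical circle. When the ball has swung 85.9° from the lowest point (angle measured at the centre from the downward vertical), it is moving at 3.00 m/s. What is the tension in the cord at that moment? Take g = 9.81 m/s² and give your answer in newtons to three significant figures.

12.9 N

Take the radial direction toward the centre of the circle as positive. The component of the weight along the string toward the centre is −mg cos φ (φ measured from the bottom), so Newton's second law along the string gives T − mg cos φ = m v²/r.
cos 85.9° = 0.07150, so T = m(v²/r + g cos φ) = 1.65 × ((3.00)²/1.27 + 9.81 × 0.07150) = 1.65 × (7.087 + (0.7014)) = 1.65 × 7.788 = 12.85 N.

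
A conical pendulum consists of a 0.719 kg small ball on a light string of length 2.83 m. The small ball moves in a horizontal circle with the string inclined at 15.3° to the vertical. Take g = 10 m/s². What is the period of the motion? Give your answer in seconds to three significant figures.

3.28 s

r = L sinθ = 0.7468 m. From T sinθ = mω²r and T cosθ = mg: tanθ = ω²r/g, so ω² = g tanθ / r = g/(L cosθ).
ω = √(g/(L cosθ)) = √(10.0/(2.83 × 0.9646)) = √3.663 = 1.914 rad/s.
Period = 2π/ω = 3.283 s.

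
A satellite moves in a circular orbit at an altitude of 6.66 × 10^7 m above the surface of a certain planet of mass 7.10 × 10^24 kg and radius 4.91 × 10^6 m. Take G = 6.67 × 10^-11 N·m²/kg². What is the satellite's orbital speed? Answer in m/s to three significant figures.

2570 m/s

Orbital radius r = R + h = 4.91 × 10^6 + 6.66 × 10^7 = 7.151 × 10^7 m.
Gravity supplies the centripetal force: G M m / r² = m v² / r, so v = √(GM/r).
v = √(6.67 × 10^-11 × 7.10 × 10^24 / 7.151 × 10^7) = √(6.622 × 10^6) = 2573 m/s.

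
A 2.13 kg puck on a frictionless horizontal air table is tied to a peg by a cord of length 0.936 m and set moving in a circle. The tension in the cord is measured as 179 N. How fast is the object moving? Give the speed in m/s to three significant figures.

8.87 m/s

T = m v²/r ⇒ v = √(T r / m) = √(179 × 0.936 / 2.13) = √78.66 = 8.869 m/s.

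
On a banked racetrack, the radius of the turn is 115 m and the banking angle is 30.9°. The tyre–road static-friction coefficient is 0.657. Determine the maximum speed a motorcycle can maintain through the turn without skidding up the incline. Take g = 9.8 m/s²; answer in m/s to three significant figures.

At the maximum speed, friction acts down the slope at its limiting value f = μN. Radially (horizontal, toward centre): N sinθ + μN cosθ = mv²/r. Vertically: N cosθ − μN sinθ = mg.
Dividing: v² = r g (sinθ + μcosθ)/(cosθ − μsinθ).
sinθ + μcosθ = 0.5135 + 0.657×0.8581 = 1.077; cosθ − μsinθ = 0.8581 − 0.657×0.5135 = 0.5207.
v² = 115 × 9.8 × 1.077/0.5207 = 2332 m²/s², so v = 48.29 m/s.

48.3 m/s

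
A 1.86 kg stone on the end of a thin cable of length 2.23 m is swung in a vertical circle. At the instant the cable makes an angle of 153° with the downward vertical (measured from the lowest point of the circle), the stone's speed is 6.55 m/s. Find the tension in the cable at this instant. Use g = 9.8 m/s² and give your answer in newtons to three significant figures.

Take the radial direction toward the centre of the circle as positive. The component of the weight along the string toward the centre is −mg cos φ (φ measured from the bottom), so Newton's second law along the string gives T − mg cos φ = m v²/r.
cos 153° = -0.8910, so T = m(v²/r + g cos φ) = 1.86 × ((6.55)²/2.23 + 9.8 × -0.8910) = 1.86 × (19.24 + (-8.732)) = 1.86 × 10.51 = 19.54 N.

19.5 N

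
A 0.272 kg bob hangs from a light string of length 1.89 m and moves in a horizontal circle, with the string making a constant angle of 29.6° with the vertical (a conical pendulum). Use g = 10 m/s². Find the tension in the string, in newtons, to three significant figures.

Vertically the bob has no acceleration, so T cosθ = mg.
T = mg/cosθ = 0.272 × 10.0 / cos 29.6° = 2.720/0.8695 = 3.128 N.

3.13 N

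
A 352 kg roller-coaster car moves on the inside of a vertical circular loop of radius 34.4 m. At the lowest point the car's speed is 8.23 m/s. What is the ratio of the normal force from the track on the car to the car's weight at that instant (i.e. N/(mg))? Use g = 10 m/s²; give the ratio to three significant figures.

At the bottom, N − mg = mv²/r, so N = m(v²/r + g) and N/(mg) = v²/(rg) + 1 = (8.23)²/(34.4 × 10.0) + 1 = 0.1969 + 1 = 1.197.

1.20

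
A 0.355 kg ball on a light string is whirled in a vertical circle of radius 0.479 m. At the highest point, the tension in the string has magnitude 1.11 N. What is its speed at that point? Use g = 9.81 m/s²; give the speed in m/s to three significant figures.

At the top, T + mg = mv²/r, so v = √(r(T/m + g)) = √(0.479 × (1.11/0.355 + 9.81)) = √(0.479 × 12.94) = √6.197 = 2.489 m/s.

2.49 m/s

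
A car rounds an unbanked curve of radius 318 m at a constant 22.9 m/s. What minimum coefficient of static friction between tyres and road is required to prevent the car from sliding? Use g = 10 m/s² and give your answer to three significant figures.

Friction provides the centripetal force: μ_s m g = m v²/r, so μ_s = v²/(g r) = (22.90)²/(10.0 × 318) = 524.4/3180 = 0.1649.

0.165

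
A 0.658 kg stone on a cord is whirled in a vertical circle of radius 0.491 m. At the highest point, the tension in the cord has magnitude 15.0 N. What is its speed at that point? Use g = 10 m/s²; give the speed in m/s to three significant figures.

At the top, T + mg = mv²/r, so v = √(r(T/m + g)) = √(0.491 × (15.0/0.658 + 10.0)) = √(0.491 × 32.80) = √16.10 = 4.013 m/s.

4.01 m/s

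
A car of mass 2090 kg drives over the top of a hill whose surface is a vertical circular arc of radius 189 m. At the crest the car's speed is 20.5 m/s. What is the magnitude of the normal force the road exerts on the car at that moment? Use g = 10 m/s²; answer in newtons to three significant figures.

16300 N

At the crest the centripetal acceleration points downward (toward the centre of the arc), so mg − N = mv²/r.
N = m(g − v²/r) = 2090 × (10.0 − (20.5)²/189) = 2090 × (10.0 − 2.224) = 2090 × 7.776 = 16250 N.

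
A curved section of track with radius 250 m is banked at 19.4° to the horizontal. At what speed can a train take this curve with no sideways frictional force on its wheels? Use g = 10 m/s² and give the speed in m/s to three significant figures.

On a frictionless banked curve, N sinθ = mv²/r and N cosθ = mg, so tanθ = v²/(rg).
v = √(r g tanθ) = √(250 × 10.0 × tan 19.4°) = √(250 × 10.0 × 0.3522) = √880.4 = 29.67 m/s.

29.7 m/s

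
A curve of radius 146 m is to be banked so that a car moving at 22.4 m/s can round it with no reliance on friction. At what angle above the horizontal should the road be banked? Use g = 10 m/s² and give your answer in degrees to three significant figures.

With no friction, the horizontal component of the normal force provides the centripetal force: N sinθ = mv²/r, while N cosθ = mg vertically.
Dividing: tanθ = v²/(r g) = (22.4)²/(146 × 10.0) = 501.8/1460 = 0.3437.
θ = arctan(0.3437) = 18.97°.

19.0°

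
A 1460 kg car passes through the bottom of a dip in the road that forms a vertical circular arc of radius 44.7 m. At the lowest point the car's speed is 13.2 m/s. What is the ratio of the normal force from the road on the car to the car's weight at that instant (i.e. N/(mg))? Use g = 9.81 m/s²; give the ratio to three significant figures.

1.40

At the bottom, N − mg = mv²/r, so N = m(v²/r + g) and N/(mg) = v²/(rg) + 1 = (13.2)²/(44.7 × 9.81) + 1 = 0.3973 + 1 = 1.397.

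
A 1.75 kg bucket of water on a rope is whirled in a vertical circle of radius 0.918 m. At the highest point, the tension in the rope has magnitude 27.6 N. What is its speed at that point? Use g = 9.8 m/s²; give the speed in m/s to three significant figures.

4.85 m/s

At the top, T + mg = mv²/r, so v = √(r(T/m + g)) = √(0.918 × (27.6/1.75 + 9.8)) = √(0.918 × 25.57) = √23.47 = 4.845 m/s.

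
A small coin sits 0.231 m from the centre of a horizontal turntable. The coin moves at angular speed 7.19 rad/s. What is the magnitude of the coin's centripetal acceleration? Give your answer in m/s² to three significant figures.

11.9 m/s²

v = ωr = 7.19 × 0.231 = 1.661 m/s.
a_c = v²/r = (1.661)²/0.231 = 2.759/0.231 = 11.94 m/s².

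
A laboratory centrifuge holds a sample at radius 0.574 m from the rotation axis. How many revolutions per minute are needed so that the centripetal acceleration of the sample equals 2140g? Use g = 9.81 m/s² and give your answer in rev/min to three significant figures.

Require ω²r = 2140g, so ω = √(2140 × 9.81/0.574) = 191.2 rad/s.
In rev/min: ω × 60/(2π) = 191.2 × 60/(2π) = 1826 rev/min.

1830 rev/min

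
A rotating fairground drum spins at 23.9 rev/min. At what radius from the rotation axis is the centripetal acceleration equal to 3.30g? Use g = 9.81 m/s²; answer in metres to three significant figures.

ω = 23.9 rev/min × 2π/60 = 2.503 rad/s.
a_c = ω²r = 3.30g ⇒ r = 3.30 × 9.81 / (2.503)² = 32.37/6.264 = 5.168 m.

5.17 m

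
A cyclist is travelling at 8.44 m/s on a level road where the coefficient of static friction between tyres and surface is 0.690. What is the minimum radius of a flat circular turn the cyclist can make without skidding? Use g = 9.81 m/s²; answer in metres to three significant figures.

At the limit, μ_s m g = m v²/r, so r_min = v²/(μ_s g) = (8.44)²/(0.690 × 9.81) = 71.23/6.769 = 10.52 m.

10.5 m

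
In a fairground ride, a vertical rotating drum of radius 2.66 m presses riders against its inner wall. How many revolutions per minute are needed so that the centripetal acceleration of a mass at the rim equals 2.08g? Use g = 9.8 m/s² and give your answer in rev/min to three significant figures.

26.4 rev/min

Require ω²r = 2.08g, so ω = √(2.08 × 9.8/2.66) = 2.768 rad/s.
In rev/min: ω × 60/(2π) = 2.768 × 60/(2π) = 26.43 rev/min.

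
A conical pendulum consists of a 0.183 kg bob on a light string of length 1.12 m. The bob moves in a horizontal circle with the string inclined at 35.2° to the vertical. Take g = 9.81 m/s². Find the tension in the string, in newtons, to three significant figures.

2.20 N

Vertically the bob has no acceleration, so T cosθ = mg.
T = mg/cosθ = 0.183 × 9.81 / cos 35.2° = 1.795/0.8171 = 2.197 N.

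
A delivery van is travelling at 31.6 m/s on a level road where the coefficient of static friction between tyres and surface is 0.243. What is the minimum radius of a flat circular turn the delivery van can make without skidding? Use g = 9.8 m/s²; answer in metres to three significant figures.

At the limit, μ_s m g = m v²/r, so r_min = v²/(μ_s g) = (31.6)²/(0.243 × 9.8) = 998.6/2.381 = 419.3 m.

419 m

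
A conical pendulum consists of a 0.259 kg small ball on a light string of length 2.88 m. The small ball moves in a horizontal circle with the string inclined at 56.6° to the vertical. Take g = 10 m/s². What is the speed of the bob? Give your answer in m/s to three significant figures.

6.04 m/s

The radius of the circle is r = L sinθ = 2.88 × sin 56.6° = 2.404 m.
Horizontally T sinθ = mv²/r and vertically T cosθ = mg, so tanθ = v²/(rg).
v = √(r g tanθ) = √(2.404 × 10.0 × 1.517) = √36.46 = 6.039 m/s.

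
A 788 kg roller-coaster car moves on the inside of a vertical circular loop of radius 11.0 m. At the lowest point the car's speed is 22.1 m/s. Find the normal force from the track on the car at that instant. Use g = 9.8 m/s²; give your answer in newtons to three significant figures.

42700 N

At the lowest point, N points up (toward the centre) and the weight mg points down (away from the centre), so the net inward force is N − mg = mv²/r.
N = m(v²/r + g) = 788 × ((22.1)²/11.0 + 9.8) = 788 × (44.40 + 9.8) = 788 × 54.20 = 42710 N.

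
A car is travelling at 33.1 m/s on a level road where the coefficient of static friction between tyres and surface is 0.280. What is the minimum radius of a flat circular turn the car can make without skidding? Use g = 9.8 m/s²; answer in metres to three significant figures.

399 m

At the limit, μ_s m g = m v²/r, so r_min = v²/(μ_s g) = (33.1)²/(0.280 × 9.8) = 1096/2.744 = 399.3 m.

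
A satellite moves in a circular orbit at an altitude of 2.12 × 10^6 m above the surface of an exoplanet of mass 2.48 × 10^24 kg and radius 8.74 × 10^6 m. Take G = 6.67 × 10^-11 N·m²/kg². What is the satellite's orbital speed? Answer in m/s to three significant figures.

Orbital radius r = R + h = 8.74 × 10^6 + 2.12 × 10^6 = 1.086 × 10^7 m.
Gravity supplies the centripetal force: G M m / r² = m v² / r, so v = √(GM/r).
v = √(6.67 × 10^-11 × 2.48 × 10^24 / 1.086 × 10^7) = √(1.523 × 10^7) = 3903 m/s.

3900 m/s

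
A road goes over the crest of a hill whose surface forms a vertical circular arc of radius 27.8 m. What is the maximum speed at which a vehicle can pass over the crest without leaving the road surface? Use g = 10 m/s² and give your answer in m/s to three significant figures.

At the crest the centre of the circle is below the vehicle, so the net downward (centripetal) force is mg − N = mv²/r.
The vehicle leaves the road when N → 0, giving v_max = √(g r) = √(10.0 × 27.8) = 16.67 m/s.

16.7 m/s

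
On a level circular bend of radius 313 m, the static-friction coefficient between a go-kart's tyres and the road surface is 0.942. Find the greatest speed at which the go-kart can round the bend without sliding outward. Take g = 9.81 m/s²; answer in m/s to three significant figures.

The only inward force on a level bend is static friction, so at the limit f_s = μ_s N = μ_s m g = m v²/r.
Mass cancels: v_max = √(μ_s g r) = √(0.942 × 9.81 × 313) = √2892 = 53.78 m/s.

53.8 m/s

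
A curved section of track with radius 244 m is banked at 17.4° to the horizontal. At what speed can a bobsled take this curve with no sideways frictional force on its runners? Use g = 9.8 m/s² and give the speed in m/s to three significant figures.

On a frictionless banked curve, N sinθ = mv²/r and N cosθ = mg, so tanθ = v²/(rg).
v = √(r g tanθ) = √(244 × 9.8 × tan 17.4°) = √(244 × 9.8 × 0.3134) = √749.4 = 27.37 m/s.

27.4 m/s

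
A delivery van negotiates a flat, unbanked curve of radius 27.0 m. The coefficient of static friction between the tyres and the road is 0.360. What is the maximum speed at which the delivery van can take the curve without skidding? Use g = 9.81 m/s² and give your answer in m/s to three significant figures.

9.76 m/s

Friction provides the centripetal force on a flat curve. At maximum speed it is at its limiting value: μ_s m g = m v²/r.
Mass cancels: v_max = √(μ_s g r) = √(0.360 × 9.81 × 27.0) = √95.35 = 9.765 m/s.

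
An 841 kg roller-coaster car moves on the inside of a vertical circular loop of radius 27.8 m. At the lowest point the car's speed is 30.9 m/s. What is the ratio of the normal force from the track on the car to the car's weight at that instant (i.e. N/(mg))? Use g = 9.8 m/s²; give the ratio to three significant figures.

At the bottom, N − mg = mv²/r, so N = m(v²/r + g) and N/(mg) = v²/(rg) + 1 = (30.9)²/(27.8 × 9.8) + 1 = 3.505 + 1 = 4.505.

4.50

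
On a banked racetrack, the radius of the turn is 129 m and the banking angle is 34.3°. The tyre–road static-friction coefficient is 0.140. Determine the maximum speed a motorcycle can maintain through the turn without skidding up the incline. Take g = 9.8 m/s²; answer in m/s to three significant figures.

At the maximum speed, friction acts down the slope at its limiting value f = μN. Radially (horizontal, toward centre): N sinθ + μN cosθ = mv²/r. Vertically: N cosθ − μN sinθ = mg.
Dividing: v² = r g (sinθ + μcosθ)/(cosθ − μsinθ).
sinθ + μcosθ = 0.5635 + 0.140×0.8261 = 0.6792; cosθ − μsinθ = 0.8261 − 0.140×0.5635 = 0.7472.
v² = 129 × 9.8 × 0.6792/0.7472 = 1149 m²/s², so v = 33.90 m/s.

33.9 m/s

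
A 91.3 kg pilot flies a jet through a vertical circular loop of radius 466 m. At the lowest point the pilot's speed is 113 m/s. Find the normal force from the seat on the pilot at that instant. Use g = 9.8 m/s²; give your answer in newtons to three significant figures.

At the lowest point, N points up (toward the centre) and the weight mg points down (away from the centre), so the net inward force is N − mg = mv²/r.
N = m(v²/r + g) = 91.3 × ((113)²/466 + 9.8) = 91.3 × (27.40 + 9.8) = 91.3 × 37.20 = 3396 N.

3400 N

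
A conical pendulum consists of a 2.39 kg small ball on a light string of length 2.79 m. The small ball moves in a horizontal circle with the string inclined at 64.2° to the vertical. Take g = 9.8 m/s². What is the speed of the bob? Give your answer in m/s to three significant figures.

The radius of the circle is r = L sinθ = 2.79 × sin 64.2° = 2.512 m.
Horizontally T sinθ = mv²/r and vertically T cosθ = mg, so tanθ = v²/(rg).
v = √(r g tanθ) = √(2.512 × 9.8 × 2.069) = √50.92 = 7.136 m/s.

7.14 m/s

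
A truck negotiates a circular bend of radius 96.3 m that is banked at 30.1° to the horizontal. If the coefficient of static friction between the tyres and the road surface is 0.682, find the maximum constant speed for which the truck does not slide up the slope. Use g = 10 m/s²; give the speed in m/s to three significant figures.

At the maximum speed, friction acts down the slope at its limiting value f = μN. Radially (horizontal, toward centre): N sinθ + μN cosθ = mv²/r. Vertically: N cosθ − μN sinθ = mg.
Dividing: v² = r g (sinθ + μcosθ)/(cosθ − μsinθ).
sinθ + μcosθ = 0.5015 + 0.682×0.8652 = 1.092; cosθ − μsinθ = 0.8652 − 0.682×0.5015 = 0.5231.
v² = 96.3 × 10.0 × 1.092/0.5231 = 2009 m²/s², so v = 44.83 m/s.

44.8 m/s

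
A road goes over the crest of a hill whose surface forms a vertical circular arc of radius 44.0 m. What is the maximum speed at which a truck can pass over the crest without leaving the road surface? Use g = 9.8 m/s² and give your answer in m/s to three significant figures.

At the crest the centre of the circle is below the truck, so the net downward (centripetal) force is mg − N = mv²/r.
The truck leaves the road when N → 0, giving v_max = √(g r) = √(9.8 × 44.0) = 20.77 m/s.

20.8 m/s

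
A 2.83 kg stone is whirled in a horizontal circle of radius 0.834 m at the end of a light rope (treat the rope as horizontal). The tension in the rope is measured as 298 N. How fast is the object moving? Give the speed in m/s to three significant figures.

9.37 m/s

T = m v²/r ⇒ v = √(T r / m) = √(298 × 0.834 / 2.83) = √87.82 = 9.371 m/s.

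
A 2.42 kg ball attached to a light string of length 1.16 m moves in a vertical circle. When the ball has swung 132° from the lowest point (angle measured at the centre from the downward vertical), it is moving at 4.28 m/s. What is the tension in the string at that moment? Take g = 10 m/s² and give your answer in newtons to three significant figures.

Take the radial direction toward the centre of the circle as positive. The component of the weight along the string toward the centre is −mg cos φ (φ measured from the bottom), so Newton's second law along the string gives T − mg cos φ = m v²/r.
cos 132° = -0.6691, so T = m(v²/r + g cos φ) = 2.42 × ((4.28)²/1.16 + 10.0 × -0.6691) = 2.42 × (15.79 + (-6.691)) = 2.42 × 9.100 = 22.02 N.

22.0 N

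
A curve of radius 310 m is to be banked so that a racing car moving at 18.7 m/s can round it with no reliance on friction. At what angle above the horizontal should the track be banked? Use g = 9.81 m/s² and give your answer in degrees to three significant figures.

With no friction, the horizontal component of the normal force provides the centripetal force: N sinθ = mv²/r, while N cosθ = mg vertically.
Dividing: tanθ = v²/(r g) = (18.7)²/(310 × 9.81) = 349.7/3041 = 0.1150.
θ = arctan(0.1150) = 6.560°.

6.56°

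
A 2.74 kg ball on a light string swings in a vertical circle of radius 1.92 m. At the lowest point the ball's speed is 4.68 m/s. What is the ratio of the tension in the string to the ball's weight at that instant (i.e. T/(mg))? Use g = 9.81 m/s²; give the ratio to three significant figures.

At the bottom, T − mg = mv²/r, so T = m(v²/r + g) and T/(mg) = v²/(rg) + 1 = (4.68)²/(1.92 × 9.81) + 1 = 1.163 + 1 = 2.163.

2.16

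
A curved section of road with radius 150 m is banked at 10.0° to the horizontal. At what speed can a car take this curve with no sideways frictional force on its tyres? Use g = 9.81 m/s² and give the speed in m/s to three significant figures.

16.1 m/s

On a frictionless banked curve, N sinθ = mv²/r and N cosθ = mg, so tanθ = v²/(rg).
v = √(r g tanθ) = √(150 × 9.81 × tan 10.0°) = √(150 × 9.81 × 0.1763) = √259.5 = 16.11 m/s.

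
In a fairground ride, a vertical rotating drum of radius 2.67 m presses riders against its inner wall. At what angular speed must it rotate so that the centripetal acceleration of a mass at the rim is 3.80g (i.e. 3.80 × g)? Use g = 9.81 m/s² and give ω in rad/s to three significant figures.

Centripetal acceleration a_c = ω²r. Setting ω²r = 3.80g:
ω = √(3.80g / r) = √(3.80 × 9.81 / 2.67) = √13.96 = 3.737 rad/s.

3.74 rad/s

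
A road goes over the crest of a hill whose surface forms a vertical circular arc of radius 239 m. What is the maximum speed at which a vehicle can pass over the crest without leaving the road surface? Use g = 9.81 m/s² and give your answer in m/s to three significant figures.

At the crest the centre of the circle is below the vehicle, so the net downward (centripetal) force is mg − N = mv²/r.
The vehicle leaves the road when N → 0, giving v_max = √(g r) = √(9.81 × 239) = 48.42 m/s.

48.4 m/s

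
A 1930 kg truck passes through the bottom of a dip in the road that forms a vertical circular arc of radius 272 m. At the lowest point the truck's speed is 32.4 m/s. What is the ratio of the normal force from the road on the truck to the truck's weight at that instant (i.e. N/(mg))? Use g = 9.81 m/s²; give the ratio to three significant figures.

At the bottom, N − mg = mv²/r, so N = m(v²/r + g) and N/(mg) = v²/(rg) + 1 = (32.4)²/(272 × 9.81) + 1 = 0.3934 + 1 = 1.393.

1.39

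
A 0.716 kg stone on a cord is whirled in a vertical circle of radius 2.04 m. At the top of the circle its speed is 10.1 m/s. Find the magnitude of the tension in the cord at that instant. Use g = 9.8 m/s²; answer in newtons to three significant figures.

28.8 N

At the top, both T and the weight mg point inward (toward the centre), so T + mg = mv²/r.
T = m(v²/r − g) = 0.716 × ((10.1)²/2.04 − 9.8) = 0.716 × (50.00 − 9.8) = 0.716 × 40.20 = 28.79 N.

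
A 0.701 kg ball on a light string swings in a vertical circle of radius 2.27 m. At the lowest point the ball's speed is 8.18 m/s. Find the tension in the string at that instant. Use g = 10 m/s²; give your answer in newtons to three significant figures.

27.7 N

At the lowest point, T points up (toward the centre) and the weight mg points down (away from the centre), so the net inward force is T − mg = mv²/r.
T = m(v²/r + g) = 0.701 × ((8.18)²/2.27 + 10.0) = 0.701 × (29.48 + 10.0) = 0.701 × 39.48 = 27.67 N.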